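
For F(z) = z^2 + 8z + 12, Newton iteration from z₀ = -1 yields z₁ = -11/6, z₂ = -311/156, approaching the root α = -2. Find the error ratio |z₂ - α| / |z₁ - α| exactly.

1/26

z₁ - α = -11/6 - (-2) = -11/6 + 2 = 1/6, so |z₁ - α| = 1/6.
z₂ - α = -311/156 - (-2) = -311/156 + 2 = 1/156, so |z₂ - α| = 1/156.
Ratio = (1/156) / (1/6) = 1/26.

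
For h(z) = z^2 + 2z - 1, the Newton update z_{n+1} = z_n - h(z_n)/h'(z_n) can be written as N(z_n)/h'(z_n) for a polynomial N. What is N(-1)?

2

h'(z) = 2z + 2.
N(z) = z·h'(z) - h(z) = z·(2z + 2) - (z^2 + 2z - 1) = z^2 + 1.
N(-1) = 2.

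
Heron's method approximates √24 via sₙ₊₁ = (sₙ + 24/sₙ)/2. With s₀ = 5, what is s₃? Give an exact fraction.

s₁ = (5 + 24/5)/2 = 49/10.
s₂ = (49/10 + 24/(49/10))/2 = 4801/980.
s₃ = (4801/980 + 24/(4801/980))/2 = 46099201/9409960.

46099201/9409960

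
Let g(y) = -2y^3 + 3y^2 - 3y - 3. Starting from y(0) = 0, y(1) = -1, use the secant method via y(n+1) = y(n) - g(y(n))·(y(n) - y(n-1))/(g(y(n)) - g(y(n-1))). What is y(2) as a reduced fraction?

g(0) = -3, g(-1) = 5. y(2) = (-1) - 5·((-1) - 0)/(5 - (-3)) = -3/8.

-3/8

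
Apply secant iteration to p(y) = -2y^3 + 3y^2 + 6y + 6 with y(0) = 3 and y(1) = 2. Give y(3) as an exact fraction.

p(3) = -3, p(2) = 14. y(2) = 2 - 14·(2 - 3)/(14 - (-3)) = 48/17.
p(2) = 14, p(48/17) = 9030/4913. y(3) = (48/17) - (9030/4913)·((48/17) - 2)/((9030/4913) - 14) = 6291/2134.

6291/2134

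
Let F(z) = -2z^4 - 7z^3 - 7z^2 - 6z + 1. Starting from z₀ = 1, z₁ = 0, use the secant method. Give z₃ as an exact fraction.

1331/8429

F(1) = -21, F(0) = 1. z₂ = 0 - 1·(0 - 1)/(1 - (-21)) = 1/22.
F(0) = 1, F(1/22) = 20853/29282. z₃ = (1/22) - (20853/29282)·((1/22) - 0)/((20853/29282) - 1) = 1331/8429.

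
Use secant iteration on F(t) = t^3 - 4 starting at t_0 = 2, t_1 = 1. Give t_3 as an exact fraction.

F(2) = 4, F(1) = -3. t_2 = 1 - (-3)·(1 - 2)/((-3) - 4) = 10/7.
F(1) = -3, F(10/7) = -372/343. t_3 = (10/7) - (-372/343)·((10/7) - 1)/((-372/343) - (-3)) = 122/73.

122/73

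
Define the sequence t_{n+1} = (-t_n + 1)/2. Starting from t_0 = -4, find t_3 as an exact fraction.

7/8

t_1 = (-(-4) + 1)/2 = 5/2.
t_2 = (-(5/2) + 1)/2 = -3/4.
t_3 = (-(-3/4) + 1)/2 = 7/8.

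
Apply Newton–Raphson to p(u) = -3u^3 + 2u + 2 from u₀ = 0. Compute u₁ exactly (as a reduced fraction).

p'(u) = -9u^2 + 2.
p(0) = 2, p'(0) = 2, so u₁ = 0 - 2/2 = -1.

-1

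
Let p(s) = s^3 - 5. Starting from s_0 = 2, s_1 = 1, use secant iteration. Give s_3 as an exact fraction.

443/247

p(2) = 3, p(1) = -4. s_2 = 1 - (-4)·(1 - 2)/((-4) - 3) = 11/7.
p(1) = -4, p(11/7) = -384/343. s_3 = (11/7) - (-384/343)·((11/7) - 1)/((-384/343) - (-4)) = 443/247.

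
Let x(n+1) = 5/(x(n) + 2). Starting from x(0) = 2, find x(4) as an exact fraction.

x(1) = 5/(2 + 2) = 5/4.
x(2) = 5/(5/4 + 2) = 20/13.
x(3) = 5/(20/13 + 2) = 65/46.
x(4) = 5/(65/46 + 2) = 230/157.

230/157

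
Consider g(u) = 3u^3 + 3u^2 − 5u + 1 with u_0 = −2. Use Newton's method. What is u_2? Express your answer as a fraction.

g'(u) = 9u^2 + 6u − 5.
g(−2) = −1, g'(−2) = 19, so u_1 = (−2) − (−1)/19 = −37/19.
g(−37/19) = −282/6859, g'(−37/19) = 6298/361, so u_2 = (−37/19) − (−282/6859)/(6298/361) = −2476/1273.

−2476/1273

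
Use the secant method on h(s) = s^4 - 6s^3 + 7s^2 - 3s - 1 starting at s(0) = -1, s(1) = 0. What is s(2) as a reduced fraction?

h(-1) = 16, h(0) = -1. s(2) = 0 - (-1)·(0 - (-1))/((-1) - 16) = -1/17.

-1/17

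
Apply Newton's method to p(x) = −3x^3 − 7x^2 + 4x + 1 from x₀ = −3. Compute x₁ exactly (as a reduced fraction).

p'(x) = −9x^2 − 14x + 4.
p(−3) = 7, p'(−3) = −35, so x₁ = (−3) − 7/(−35) = −14/5.

−14/5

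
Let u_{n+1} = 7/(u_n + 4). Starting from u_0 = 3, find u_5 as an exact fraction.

1001/761

u_1 = 7/(3 + 4) = 1.
u_2 = 7/(1 + 4) = 7/5.
u_3 = 7/(7/5 + 4) = 35/27.
u_4 = 7/(35/27 + 4) = 189/143.
u_5 = 7/(189/143 + 4) = 1001/761.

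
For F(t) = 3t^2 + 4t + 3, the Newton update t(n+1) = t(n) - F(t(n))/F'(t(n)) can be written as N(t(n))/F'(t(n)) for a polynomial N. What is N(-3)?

F'(t) = 6t + 4.
N(t) = t·F'(t) - F(t) = t·(6t + 4) - (3t^2 + 4t + 3) = 3t^2 - 3.
N(-3) = 24.

24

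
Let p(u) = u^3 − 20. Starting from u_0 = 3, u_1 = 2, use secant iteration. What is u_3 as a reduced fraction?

p(3) = 7, p(2) = −12. u_2 = 2 − (−12)·(2 − 3)/((−12) − 7) = 50/19.
p(2) = −12, p(50/19) = −12180/6859. u_3 = (50/19) − (−12180/6859)·((50/19) − 2)/((−12180/6859) − (−12)) = 1335/487.

1335/487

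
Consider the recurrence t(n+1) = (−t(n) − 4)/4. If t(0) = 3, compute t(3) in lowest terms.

−55/64

t(1) = (−3 − 4)/4 = −7/4.
t(2) = (−(−7/4) − 4)/4 = −9/16.
t(3) = (−(−9/16) − 4)/4 = −55/64.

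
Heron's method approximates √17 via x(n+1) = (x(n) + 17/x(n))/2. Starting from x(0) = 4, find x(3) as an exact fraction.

x(1) = (4 + 17/4)/2 = 33/8.
x(2) = (33/8 + 17/(33/8))/2 = 2177/528.
x(3) = (2177/528 + 17/(2177/528))/2 = 9478657/2298912.

9478657/2298912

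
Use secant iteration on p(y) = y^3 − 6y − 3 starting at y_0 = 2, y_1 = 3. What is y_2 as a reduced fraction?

p(2) = −7, p(3) = 6. y_2 = 3 − 6·(3 − 2)/(6 − (−7)) = 33/13.

33/13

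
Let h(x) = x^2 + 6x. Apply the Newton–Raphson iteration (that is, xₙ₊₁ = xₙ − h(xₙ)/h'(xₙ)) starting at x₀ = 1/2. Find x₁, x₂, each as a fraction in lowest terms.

x₁ = 1/28, x₂ = 1/4760

h'(x) = 2x + 6.
h(1/2) = 13/4, h'(1/2) = 7, so x₁ = (1/2) − (13/4)/7 = 1/28.
h(1/28) = 169/784, h'(1/28) = 85/14, so x₂ = (1/28) − (169/784)/(85/14) = 1/4760.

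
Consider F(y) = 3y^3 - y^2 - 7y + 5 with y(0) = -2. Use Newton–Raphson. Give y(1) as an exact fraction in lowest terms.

-19/11

F'(y) = 9y^2 - 2y - 7.
F(-2) = -9, F'(-2) = 33, so y(1) = (-2) - (-9)/33 = -19/11.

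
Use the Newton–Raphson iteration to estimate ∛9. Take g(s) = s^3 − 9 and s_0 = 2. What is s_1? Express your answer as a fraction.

g'(s) = 3s^2.
g(2) = −1, g'(2) = 12, so s_1 = 2 − (−1)/12 = 25/12.

25/12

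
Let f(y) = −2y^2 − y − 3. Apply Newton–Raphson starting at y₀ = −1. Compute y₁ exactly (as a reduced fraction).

1/3

f'(y) = −4y − 1.
f(−1) = −4, f'(−1) = 3, so y₁ = (−1) − (−4)/3 = 1/3.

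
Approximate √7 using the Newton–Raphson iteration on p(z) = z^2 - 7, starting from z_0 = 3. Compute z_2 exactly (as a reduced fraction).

127/48

p'(z) = 2z.
p(3) = 2, p'(3) = 6, so z_1 = 3 - 2/6 = 8/3.
p(8/3) = 1/9, p'(8/3) = 16/3, so z_2 = (8/3) - (1/9)/(16/3) = 127/48.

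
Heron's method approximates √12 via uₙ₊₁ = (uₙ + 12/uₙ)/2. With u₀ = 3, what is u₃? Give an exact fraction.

18817/5432

u₁ = (3 + 12/3)/2 = 7/2.
u₂ = (7/2 + 12/(7/2))/2 = 97/28.
u₃ = (97/28 + 12/(97/28))/2 = 18817/5432.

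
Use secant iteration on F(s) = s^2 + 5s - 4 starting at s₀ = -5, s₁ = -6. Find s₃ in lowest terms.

F(-5) = -4, F(-6) = 2. s₂ = (-6) - 2·((-6) - (-5))/(2 - (-4)) = -17/3.
F(-6) = 2, F(-17/3) = -2/9. s₃ = (-17/3) - (-2/9)·((-17/3) - (-6))/((-2/9) - 2) = -57/10.

-57/10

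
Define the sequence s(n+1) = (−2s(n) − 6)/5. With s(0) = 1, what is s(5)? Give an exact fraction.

s(1) = (−2·1 − 6)/5 = −8/5.
s(2) = (−2·(−8/5) − 6)/5 = −14/25.
s(3) = (−2·(−14/25) − 6)/5 = −122/125.
s(4) = (−2·(−122/125) − 6)/5 = −506/625.
s(5) = (−2·(−506/625) − 6)/5 = −2738/3125.

−2738/3125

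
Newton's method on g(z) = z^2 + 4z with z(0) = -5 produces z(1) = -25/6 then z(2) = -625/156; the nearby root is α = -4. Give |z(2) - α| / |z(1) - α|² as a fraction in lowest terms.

z(1) - α = -25/6 - (-4) = -25/6 + 4 = -1/6, so |z(1) - α| = 1/6.
z(2) - α = -625/156 - (-4) = -625/156 + 4 = -1/156, so |z(2) - α| = 1/156.
|z(1) - α|² = 1/36.
Ratio = (1/156) / (1/36) = 3/13.

3/13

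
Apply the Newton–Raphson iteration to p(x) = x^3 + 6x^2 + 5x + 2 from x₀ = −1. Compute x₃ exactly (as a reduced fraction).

53/34

p'(x) = 3x^2 + 12x + 5.
p(−1) = 2, p'(−1) = −4, so x₁ = (−1) − 2/(−4) = −1/2.
p(−1/2) = 7/8, p'(−1/2) = −1/4, so x₂ = (−1/2) − (7/8)/(−1/4) = 3.
p(3) = 98, p'(3) = 68, so x₃ = 3 − 98/68 = 53/34.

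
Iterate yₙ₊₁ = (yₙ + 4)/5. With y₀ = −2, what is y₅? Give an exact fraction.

y₁ = ((−2) + 4)/5 = 2/5.
y₂ = ((2/5) + 4)/5 = 22/25.
y₃ = ((22/25) + 4)/5 = 122/125.
y₄ = ((122/125) + 4)/5 = 622/625.
y₅ = ((622/625) + 4)/5 = 3122/3125.

3122/3125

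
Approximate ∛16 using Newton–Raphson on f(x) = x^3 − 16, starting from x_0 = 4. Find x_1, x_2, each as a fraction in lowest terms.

f'(x) = 3x^2.
f(4) = 48, f'(4) = 48, so x_1 = 4 − 48/48 = 3.
f(3) = 11, f'(3) = 27, so x_2 = 3 − 11/27 = 70/27.

x_1 = 3, x_2 = 70/27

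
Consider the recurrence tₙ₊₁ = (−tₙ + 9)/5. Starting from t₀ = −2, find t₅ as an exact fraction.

t₁ = (−(−2) + 9)/5 = 11/5.
t₂ = (−(11/5) + 9)/5 = 34/25.
t₃ = (−(34/25) + 9)/5 = 191/125.
t₄ = (−(191/125) + 9)/5 = 934/625.
t₅ = (−(934/625) + 9)/5 = 4691/3125.

4691/3125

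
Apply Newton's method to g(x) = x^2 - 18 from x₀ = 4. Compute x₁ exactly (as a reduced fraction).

g'(x) = 2x.
g(4) = -2, g'(4) = 8, so x₁ = 4 - (-2)/8 = 17/4.

17/4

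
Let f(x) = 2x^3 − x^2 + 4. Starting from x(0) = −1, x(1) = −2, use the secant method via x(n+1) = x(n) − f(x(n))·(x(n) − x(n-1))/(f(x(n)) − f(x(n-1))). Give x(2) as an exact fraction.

−18/17

f(−1) = 1, f(−2) = −16. x(2) = (−2) − (−16)·((−2) − (−1))/((−16) − 1) = −18/17.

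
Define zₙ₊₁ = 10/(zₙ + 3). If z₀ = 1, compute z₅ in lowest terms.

z₁ = 10/(1 + 3) = 5/2.
z₂ = 10/(5/2 + 3) = 20/11.
z₃ = 10/(20/11 + 3) = 110/53.
z₄ = 10/(110/53 + 3) = 530/269.
z₅ = 10/(530/269 + 3) = 2690/1337.

2690/1337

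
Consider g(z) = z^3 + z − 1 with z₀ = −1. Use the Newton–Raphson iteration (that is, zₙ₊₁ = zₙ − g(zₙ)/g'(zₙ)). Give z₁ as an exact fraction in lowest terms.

g'(z) = 3z^2 + 1.
g(−1) = −3, g'(−1) = 4, so z₁ = (−1) − (−3)/4 = −1/4.

−1/4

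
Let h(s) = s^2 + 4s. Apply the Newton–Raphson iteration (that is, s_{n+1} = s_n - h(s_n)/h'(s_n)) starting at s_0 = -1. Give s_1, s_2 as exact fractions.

h'(s) = 2s + 4.
h(-1) = -3, h'(-1) = 2, so s_1 = (-1) - (-3)/2 = 1/2.
h(1/2) = 9/4, h'(1/2) = 5, so s_2 = (1/2) - (9/4)/5 = 1/20.

s_1 = 1/2, s_2 = 1/20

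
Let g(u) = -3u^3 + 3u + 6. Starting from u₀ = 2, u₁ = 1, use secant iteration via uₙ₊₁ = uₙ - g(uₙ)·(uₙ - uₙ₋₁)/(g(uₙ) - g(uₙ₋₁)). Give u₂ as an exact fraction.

4/3

g(2) = -12, g(1) = 6. u₂ = 1 - 6·(1 - 2)/(6 - (-12)) = 4/3.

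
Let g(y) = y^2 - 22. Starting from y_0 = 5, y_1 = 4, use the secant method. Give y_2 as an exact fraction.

g(5) = 3, g(4) = -6. y_2 = 4 - (-6)·(4 - 5)/((-6) - 3) = 14/3.

14/3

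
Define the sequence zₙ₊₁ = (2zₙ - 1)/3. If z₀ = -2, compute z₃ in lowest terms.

z₁ = (2·(-2) - 1)/3 = -5/3.
z₂ = (2·(-5/3) - 1)/3 = -13/9.
z₃ = (2·(-13/9) - 1)/3 = -35/27.

-35/27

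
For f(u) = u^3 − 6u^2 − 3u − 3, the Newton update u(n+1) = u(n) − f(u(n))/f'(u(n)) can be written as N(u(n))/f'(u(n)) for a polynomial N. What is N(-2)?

−37

f'(u) = 3u^2 − 12u − 3.
N(u) = u·f'(u) − f(u) = u·(3u^2 − 12u − 3) − (u^3 − 6u^2 − 3u − 3) = 2u^3 − 6u^2 + 3.
N(-2) = −37.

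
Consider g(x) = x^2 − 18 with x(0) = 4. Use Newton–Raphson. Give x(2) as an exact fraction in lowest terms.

g'(x) = 2x.
g(4) = −2, g'(4) = 8, so x(1) = 4 − (−2)/8 = 17/4.
g(17/4) = 1/16, g'(17/4) = 17/2, so x(2) = (17/4) − (1/16)/(17/2) = 577/136.

577/136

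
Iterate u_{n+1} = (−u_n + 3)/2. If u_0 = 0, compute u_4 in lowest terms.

15/16

u_1 = (−0 + 3)/2 = 3/2.
u_2 = (−(3/2) + 3)/2 = 3/4.
u_3 = (−(3/4) + 3)/2 = 9/8.
u_4 = (−(9/8) + 3)/2 = 15/16.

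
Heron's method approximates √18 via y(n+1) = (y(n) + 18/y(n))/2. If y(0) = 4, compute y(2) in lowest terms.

y(1) = (4 + 18/4)/2 = 17/4.
y(2) = (17/4 + 18/(17/4))/2 = 577/136.

577/136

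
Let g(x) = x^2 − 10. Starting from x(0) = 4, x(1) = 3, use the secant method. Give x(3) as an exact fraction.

g(4) = 6, g(3) = −1. x(2) = 3 − (−1)·(3 − 4)/((−1) − 6) = 22/7.
g(3) = −1, g(22/7) = −6/49. x(3) = (22/7) − (−6/49)·((22/7) − 3)/((−6/49) − (−1)) = 136/43.

136/43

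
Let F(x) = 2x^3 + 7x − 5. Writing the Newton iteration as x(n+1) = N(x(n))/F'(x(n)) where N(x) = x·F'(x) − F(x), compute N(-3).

−103

F'(x) = 6x^2 + 7.
N(x) = x·F'(x) − F(x) = x·(6x^2 + 7) − (2x^3 + 7x − 5) = 4x^3 + 5.
N(-3) = −103.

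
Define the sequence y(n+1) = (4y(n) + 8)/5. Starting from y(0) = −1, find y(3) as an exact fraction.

y(1) = (4·(−1) + 8)/5 = 4/5.
y(2) = (4·(4/5) + 8)/5 = 56/25.
y(3) = (4·(56/25) + 8)/5 = 424/125.

424/125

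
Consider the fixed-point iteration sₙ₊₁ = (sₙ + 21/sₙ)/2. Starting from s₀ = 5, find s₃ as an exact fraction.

s₁ = (5 + 21/5)/2 = 23/5.
s₂ = (23/5 + 21/(23/5))/2 = 527/115.
s₃ = (527/115 + 21/(527/115))/2 = 277727/60605.

277727/60605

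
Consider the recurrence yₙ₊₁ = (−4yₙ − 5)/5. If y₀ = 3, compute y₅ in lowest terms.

y₁ = (−4·3 − 5)/5 = −17/5.
y₂ = (−4·(−17/5) − 5)/5 = 43/25.
y₃ = (−4·(43/25) − 5)/5 = −297/125.
y₄ = (−4·(−297/125) − 5)/5 = 563/625.
y₅ = (−4·(563/625) − 5)/5 = −5377/3125.

−5377/3125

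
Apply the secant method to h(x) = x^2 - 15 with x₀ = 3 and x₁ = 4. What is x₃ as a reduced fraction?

213/55

h(3) = -6, h(4) = 1. x₂ = 4 - 1·(4 - 3)/(1 - (-6)) = 27/7.
h(4) = 1, h(27/7) = -6/49. x₃ = (27/7) - (-6/49)·((27/7) - 4)/((-6/49) - 1) = 213/55.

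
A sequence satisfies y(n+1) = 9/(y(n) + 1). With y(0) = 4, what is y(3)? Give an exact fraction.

126/59

y(1) = 9/(4 + 1) = 9/5.
y(2) = 9/(9/5 + 1) = 45/14.
y(3) = 9/(45/14 + 1) = 126/59.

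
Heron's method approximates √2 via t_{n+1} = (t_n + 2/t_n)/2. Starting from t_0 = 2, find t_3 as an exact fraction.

577/408

t_1 = (2 + 2/2)/2 = 3/2.
t_2 = (3/2 + 2/(3/2))/2 = 17/12.
t_3 = (17/12 + 2/(17/12))/2 = 577/408.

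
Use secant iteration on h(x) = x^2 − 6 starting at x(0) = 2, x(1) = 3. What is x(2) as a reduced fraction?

h(2) = −2, h(3) = 3. x(2) = 3 − 3·(3 − 2)/(3 − (−2)) = 12/5.

12/5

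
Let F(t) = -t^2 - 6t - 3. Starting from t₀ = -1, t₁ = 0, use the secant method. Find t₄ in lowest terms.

-60/109

F(-1) = 2, F(0) = -3. t₂ = 0 - (-3)·(0 - (-1))/((-3) - 2) = -3/5.
F(0) = -3, F(-3/5) = 6/25. t₃ = (-3/5) - (6/25)·((-3/5) - 0)/((6/25) - (-3)) = -5/9.
F(-3/5) = 6/25, F(-5/9) = 2/81. t₄ = (-5/9) - (2/81)·((-5/9) - (-3/5))/((2/81) - (6/25)) = -60/109.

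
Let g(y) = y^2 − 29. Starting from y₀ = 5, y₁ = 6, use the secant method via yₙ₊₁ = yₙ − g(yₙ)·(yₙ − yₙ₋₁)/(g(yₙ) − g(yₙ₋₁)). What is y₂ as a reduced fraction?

59/11

g(5) = −4, g(6) = 7. y₂ = 6 − 7·(6 − 5)/(7 − (−4)) = 59/11.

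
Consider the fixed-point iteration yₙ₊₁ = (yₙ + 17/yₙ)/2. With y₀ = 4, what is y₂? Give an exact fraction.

2177/528

y₁ = (4 + 17/4)/2 = 33/8.
y₂ = (33/8 + 17/(33/8))/2 = 2177/528.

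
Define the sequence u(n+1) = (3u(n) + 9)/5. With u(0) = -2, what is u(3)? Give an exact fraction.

387/125

u(1) = (3·(-2) + 9)/5 = 3/5.
u(2) = (3·(3/5) + 9)/5 = 54/25.
u(3) = (3·(54/25) + 9)/5 = 387/125.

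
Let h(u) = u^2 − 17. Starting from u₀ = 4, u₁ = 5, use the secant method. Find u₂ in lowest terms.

h(4) = −1, h(5) = 8. u₂ = 5 − 8·(5 − 4)/(8 − (−1)) = 37/9.

37/9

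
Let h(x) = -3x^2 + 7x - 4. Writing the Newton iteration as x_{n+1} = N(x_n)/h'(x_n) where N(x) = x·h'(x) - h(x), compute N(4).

h'(x) = -6x + 7.
N(x) = x·h'(x) - h(x) = x·(-6x + 7) - (-3x^2 + 7x - 4) = -3x^2 + 4.
N(4) = -44.

-44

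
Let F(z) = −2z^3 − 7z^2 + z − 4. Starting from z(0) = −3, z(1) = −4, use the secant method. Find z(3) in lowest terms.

F(−3) = −16, F(−4) = 8. z(2) = (−4) − 8·((−4) − (−3))/(8 − (−16)) = −11/3.
F(−4) = 8, F(−11/3) = −86/27. z(3) = (−11/3) − (−86/27)·((−11/3) − (−4))/((−86/27) − 8) = −568/151.

−568/151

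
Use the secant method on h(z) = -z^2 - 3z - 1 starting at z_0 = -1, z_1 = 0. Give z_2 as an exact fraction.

-1/2

h(-1) = 1, h(0) = -1. z_2 = 0 - (-1)·(0 - (-1))/((-1) - 1) = -1/2.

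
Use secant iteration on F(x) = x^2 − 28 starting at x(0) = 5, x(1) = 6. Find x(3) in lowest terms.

164/31

F(5) = −3, F(6) = 8. x(2) = 6 − 8·(6 − 5)/(8 − (−3)) = 58/11.
F(6) = 8, F(58/11) = −24/121. x(3) = (58/11) − (−24/121)·((58/11) − 6)/((−24/121) − 8) = 164/31.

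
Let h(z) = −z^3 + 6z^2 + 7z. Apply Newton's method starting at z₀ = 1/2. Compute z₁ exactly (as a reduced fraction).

5/49

h'(z) = −3z^2 + 12z + 7.
h(1/2) = 39/8, h'(1/2) = 49/4, so z₁ = (1/2) − (39/8)/(49/4) = 5/49.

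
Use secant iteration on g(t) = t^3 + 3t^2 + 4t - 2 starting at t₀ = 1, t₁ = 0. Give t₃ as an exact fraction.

32/77

g(1) = 6, g(0) = -2. t₂ = 0 - (-2)·(0 - 1)/((-2) - 6) = 1/4.
g(0) = -2, g(1/4) = -51/64. t₃ = (1/4) - (-51/64)·((1/4) - 0)/((-51/64) - (-2)) = 32/77.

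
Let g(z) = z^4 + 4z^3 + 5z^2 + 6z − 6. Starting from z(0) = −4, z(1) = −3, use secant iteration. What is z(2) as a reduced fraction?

−87/28

g(−4) = 50, g(−3) = −6. z(2) = (−3) − (−6)·((−3) − (−4))/((−6) − 50) = −87/28.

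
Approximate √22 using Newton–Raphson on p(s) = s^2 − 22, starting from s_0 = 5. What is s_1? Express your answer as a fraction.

47/10

p'(s) = 2s.
p(5) = 3, p'(5) = 10, so s_1 = 5 − 3/10 = 47/10.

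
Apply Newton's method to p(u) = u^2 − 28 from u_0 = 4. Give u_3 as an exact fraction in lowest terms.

108497/20504

p'(u) = 2u.
p(4) = −12, p'(4) = 8, so u_1 = 4 − (−12)/8 = 11/2.
p(11/2) = 9/4, p'(11/2) = 11, so u_2 = (11/2) − (9/4)/11 = 233/44.
p(233/44) = 81/1936, p'(233/44) = 233/22, so u_3 = (233/44) − (81/1936)/(233/22) = 108497/20504.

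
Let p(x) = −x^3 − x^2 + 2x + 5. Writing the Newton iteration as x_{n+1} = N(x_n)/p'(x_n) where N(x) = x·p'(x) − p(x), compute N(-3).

40

p'(x) = −3x^2 − 2x + 2.
N(x) = x·p'(x) − p(x) = x·(−3x^2 − 2x + 2) − (−x^3 − x^2 + 2x + 5) = −2x^3 − x^2 − 5.
N(-3) = 40.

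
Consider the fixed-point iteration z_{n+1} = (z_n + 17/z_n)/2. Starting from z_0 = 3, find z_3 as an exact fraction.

z_1 = (3 + 17/3)/2 = 13/3.
z_2 = (13/3 + 17/(13/3))/2 = 161/39.
z_3 = (161/39 + 17/(161/39))/2 = 25889/6279.

25889/6279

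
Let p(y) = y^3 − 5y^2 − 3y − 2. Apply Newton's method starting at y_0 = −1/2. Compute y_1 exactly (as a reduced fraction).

2/11

p'(y) = 3y^2 − 10y − 3.
p(−1/2) = −15/8, p'(−1/2) = 11/4, so y_1 = (−1/2) − (−15/8)/(11/4) = 2/11.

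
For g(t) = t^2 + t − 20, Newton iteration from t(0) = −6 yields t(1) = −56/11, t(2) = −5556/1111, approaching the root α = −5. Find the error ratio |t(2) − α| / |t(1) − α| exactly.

t(1) − α = −56/11 − (−5) = −56/11 + 5 = −1/11, so |t(1) − α| = 1/11.
t(2) − α = −5556/1111 − (−5) = −5556/1111 + 5 = −1/1111, so |t(2) − α| = 1/1111.
Ratio = (1/1111) / (1/11) = 1/101.

1/101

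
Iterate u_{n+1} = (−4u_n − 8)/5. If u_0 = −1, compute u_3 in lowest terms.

−104/125

u_1 = (−4·(−1) − 8)/5 = −4/5.
u_2 = (−4·(−4/5) − 8)/5 = −24/25.
u_3 = (−4·(−24/25) − 8)/5 = −104/125.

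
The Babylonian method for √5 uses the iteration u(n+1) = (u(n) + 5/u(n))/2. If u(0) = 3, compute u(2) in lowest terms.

u(1) = (3 + 5/3)/2 = 7/3.
u(2) = (7/3 + 5/(7/3))/2 = 47/21.

47/21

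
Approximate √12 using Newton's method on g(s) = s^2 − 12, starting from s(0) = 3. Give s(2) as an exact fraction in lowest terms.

97/28

g'(s) = 2s.
g(3) = −3, g'(3) = 6, so s(1) = 3 − (−3)/6 = 7/2.
g(7/2) = 1/4, g'(7/2) = 7, so s(2) = (7/2) − (1/4)/7 = 97/28.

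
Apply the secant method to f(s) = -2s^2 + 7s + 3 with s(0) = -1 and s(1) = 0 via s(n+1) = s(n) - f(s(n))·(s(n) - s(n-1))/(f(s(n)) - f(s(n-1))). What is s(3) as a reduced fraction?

-9/23

f(-1) = -6, f(0) = 3. s(2) = 0 - 3·(0 - (-1))/(3 - (-6)) = -1/3.
f(0) = 3, f(-1/3) = 4/9. s(3) = (-1/3) - (4/9)·((-1/3) - 0)/((4/9) - 3) = -9/23.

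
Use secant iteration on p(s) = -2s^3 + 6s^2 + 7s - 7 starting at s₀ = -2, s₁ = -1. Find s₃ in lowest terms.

p(-2) = 19, p(-1) = -6. s₂ = (-1) - (-6)·((-1) - (-2))/((-6) - 19) = -31/25.
p(-1) = -6, p(-31/25) = -41268/15625. s₃ = (-31/25) - (-41268/15625)·((-31/25) - (-1))/((-41268/15625) - (-6)) = -12497/8747.

-12497/8747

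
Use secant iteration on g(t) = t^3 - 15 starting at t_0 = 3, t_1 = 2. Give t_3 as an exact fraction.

12885/5179

g(3) = 12, g(2) = -7. t_2 = 2 - (-7)·(2 - 3)/((-7) - 12) = 45/19.
g(2) = -7, g(45/19) = -11760/6859. t_3 = (45/19) - (-11760/6859)·((45/19) - 2)/((-11760/6859) - (-7)) = 12885/5179.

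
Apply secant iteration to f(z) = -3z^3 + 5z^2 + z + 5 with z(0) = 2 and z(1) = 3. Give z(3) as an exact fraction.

33505/15653

f(2) = 3, f(3) = -28. z(2) = 3 - (-28)·(3 - 2)/((-28) - 3) = 65/31.
f(3) = -28, f(65/31) = 42420/29791. z(3) = (65/31) - (42420/29791)·((65/31) - 3)/((42420/29791) - (-28)) = 33505/15653.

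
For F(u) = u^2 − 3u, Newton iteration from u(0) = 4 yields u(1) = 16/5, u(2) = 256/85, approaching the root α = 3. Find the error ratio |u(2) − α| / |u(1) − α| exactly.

u(1) − α = 16/5 − 3 = 1/5, so |u(1) − α| = 1/5.
u(2) − α = 256/85 − 3 = 1/85, so |u(2) − α| = 1/85.
Ratio = (1/85) / (1/5) = 1/17.

1/17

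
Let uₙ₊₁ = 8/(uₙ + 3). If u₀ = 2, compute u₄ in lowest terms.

u₁ = 8/(2 + 3) = 8/5.
u₂ = 8/(8/5 + 3) = 40/23.
u₃ = 8/(40/23 + 3) = 184/109.
u₄ = 8/(184/109 + 3) = 872/511.

872/511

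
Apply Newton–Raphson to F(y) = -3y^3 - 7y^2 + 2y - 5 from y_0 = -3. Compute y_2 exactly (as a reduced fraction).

-4201105/1507158

F'(y) = -9y^2 - 14y + 2.
F(-3) = 7, F'(-3) = -37, so y_1 = (-3) - 7/(-37) = -104/37.
F(-104/37) = 35231/50653, F'(-104/37) = -40734/1369, so y_2 = (-104/37) - (35231/50653)/(-40734/1369) = -4201105/1507158.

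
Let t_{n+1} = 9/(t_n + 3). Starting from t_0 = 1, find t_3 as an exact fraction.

21/11

t_1 = 9/(1 + 3) = 9/4.
t_2 = 9/(9/4 + 3) = 12/7.
t_3 = 9/(12/7 + 3) = 21/11.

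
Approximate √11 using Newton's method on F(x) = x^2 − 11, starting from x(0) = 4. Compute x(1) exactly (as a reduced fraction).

F'(x) = 2x.
F(4) = 5, F'(4) = 8, so x(1) = 4 − 5/8 = 27/8.

27/8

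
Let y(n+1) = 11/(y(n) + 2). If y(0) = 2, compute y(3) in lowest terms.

y(1) = 11/(2 + 2) = 11/4.
y(2) = 11/(11/4 + 2) = 44/19.
y(3) = 11/(44/19 + 2) = 209/82.

209/82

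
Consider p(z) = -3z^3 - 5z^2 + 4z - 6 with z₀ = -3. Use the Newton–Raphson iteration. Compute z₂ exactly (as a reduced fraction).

p'(z) = -9z^2 - 10z + 4.
p(-3) = 18, p'(-3) = -47, so z₁ = (-3) - 18/(-47) = -123/47.
p(-123/47) = 317520/103823, p'(-123/47) = -69515/2209, so z₂ = (-123/47) - (317520/103823)/(-69515/2209) = -1646565/653441.

-1646565/653441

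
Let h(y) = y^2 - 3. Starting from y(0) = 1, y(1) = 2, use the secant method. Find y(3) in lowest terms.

h(1) = -2, h(2) = 1. y(2) = 2 - 1·(2 - 1)/(1 - (-2)) = 5/3.
h(2) = 1, h(5/3) = -2/9. y(3) = (5/3) - (-2/9)·((5/3) - 2)/((-2/9) - 1) = 19/11.

19/11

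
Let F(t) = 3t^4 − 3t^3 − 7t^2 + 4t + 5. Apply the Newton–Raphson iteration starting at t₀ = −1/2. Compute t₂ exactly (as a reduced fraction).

−911/1120

F'(t) = 12t^3 − 9t^2 − 14t + 4.
F(−1/2) = 29/16, F'(−1/2) = 29/4, so t₁ = (−1/2) − (29/16)/(29/4) = −3/4.
F(−3/4) = 71/256, F'(−3/4) = 35/8, so t₂ = (−3/4) − (71/256)/(35/8) = −911/1120.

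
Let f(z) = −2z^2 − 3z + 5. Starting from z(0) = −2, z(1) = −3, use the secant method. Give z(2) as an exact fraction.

f(−2) = 3, f(−3) = −4. z(2) = (−3) − (−4)·((−3) − (−2))/((−4) − 3) = −17/7.

−17/7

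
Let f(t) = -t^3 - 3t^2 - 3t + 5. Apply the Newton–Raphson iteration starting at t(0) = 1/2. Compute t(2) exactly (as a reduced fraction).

f'(t) = -3t^2 - 6t - 3.
f(1/2) = 21/8, f'(1/2) = -27/4, so t(1) = (1/2) - (21/8)/(-27/4) = 8/9.
f(8/9) = -539/729, f'(8/9) = -289/27, so t(2) = (8/9) - (-539/729)/(-289/27) = 6397/7803.

6397/7803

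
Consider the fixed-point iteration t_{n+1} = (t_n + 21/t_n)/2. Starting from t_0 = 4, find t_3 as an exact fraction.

t_1 = (4 + 21/4)/2 = 37/8.
t_2 = (37/8 + 21/(37/8))/2 = 2713/592.
t_3 = (2713/592 + 21/(2713/592))/2 = 14720113/3212192.

14720113/3212192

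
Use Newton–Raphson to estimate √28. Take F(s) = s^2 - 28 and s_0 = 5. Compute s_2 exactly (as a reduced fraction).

5609/1060

F'(s) = 2s.
F(5) = -3, F'(5) = 10, so s_1 = 5 - (-3)/10 = 53/10.
F(53/10) = 9/100, F'(53/10) = 53/5, so s_2 = (53/10) - (9/100)/(53/5) = 5609/1060.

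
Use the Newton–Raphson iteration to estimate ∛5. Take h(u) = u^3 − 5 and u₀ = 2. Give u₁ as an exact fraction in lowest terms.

h'(u) = 3u^2.
h(2) = 3, h'(2) = 12, so u₁ = 2 − 3/12 = 7/4.

7/4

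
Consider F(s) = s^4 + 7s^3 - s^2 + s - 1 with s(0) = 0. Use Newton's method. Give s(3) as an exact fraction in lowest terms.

688881/1276384

F'(s) = 4s^3 + 21s^2 - 2s + 1.
F(0) = -1, F'(0) = 1, so s(1) = 0 - (-1)/1 = 1.
F(1) = 7, F'(1) = 24, so s(2) = 1 - 7/24 = 17/24.
F(17/24) = 645673/331776, F'(17/24) = 39887/3456, so s(3) = (17/24) - (645673/331776)/(39887/3456) = 688881/1276384.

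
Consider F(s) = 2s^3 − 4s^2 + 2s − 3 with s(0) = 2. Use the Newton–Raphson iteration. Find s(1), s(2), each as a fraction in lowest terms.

s(1) = 19/10, s(2) = 1333/705

F'(s) = 6s^2 − 8s + 2.
F(2) = 1, F'(2) = 10, so s(1) = 2 − 1/10 = 19/10.
F(19/10) = 39/500, F'(19/10) = 423/50, so s(2) = (19/10) − (39/500)/(423/50) = 1333/705.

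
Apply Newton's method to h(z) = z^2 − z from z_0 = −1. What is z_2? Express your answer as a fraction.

−1/15

h'(z) = 2z − 1.
h(−1) = 2, h'(−1) = −3, so z_1 = (−1) − 2/(−3) = −1/3.
h(−1/3) = 4/9, h'(−1/3) = −5/3, so z_2 = (−1/3) − (4/9)/(−5/3) = −1/15.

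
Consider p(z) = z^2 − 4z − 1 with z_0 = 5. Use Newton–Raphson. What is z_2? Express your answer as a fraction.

p'(z) = 2z − 4.
p(5) = 4, p'(5) = 6, so z_1 = 5 − 4/6 = 13/3.
p(13/3) = 4/9, p'(13/3) = 14/3, so z_2 = (13/3) − (4/9)/(14/3) = 89/21.

89/21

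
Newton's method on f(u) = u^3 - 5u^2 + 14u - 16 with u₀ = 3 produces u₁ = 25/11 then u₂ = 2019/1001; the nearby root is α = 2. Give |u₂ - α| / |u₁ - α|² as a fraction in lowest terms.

u₁ - α = 25/11 - 2 = 3/11, so |u₁ - α| = 3/11.
u₂ - α = 2019/1001 - 2 = 17/1001, so |u₂ - α| = 17/1001.
|u₁ - α|² = 9/121.
Ratio = (17/1001) / (9/121) = 187/819.

187/819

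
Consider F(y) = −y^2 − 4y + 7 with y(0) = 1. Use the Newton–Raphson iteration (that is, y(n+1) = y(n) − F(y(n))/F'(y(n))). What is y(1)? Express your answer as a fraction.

F'(y) = −2y − 4.
F(1) = 2, F'(1) = −6, so y(1) = 1 − 2/(−6) = 4/3.

4/3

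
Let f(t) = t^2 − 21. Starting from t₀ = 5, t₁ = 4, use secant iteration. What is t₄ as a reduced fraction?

f(5) = 4, f(4) = −5. t₂ = 4 − (−5)·(4 − 5)/((−5) − 4) = 41/9.
f(4) = −5, f(41/9) = −20/81. t₃ = (41/9) − (−20/81)·((41/9) − 4)/((−20/81) − (−5)) = 353/77.
f(41/9) = −20/81, f(353/77) = 100/5929. t₄ = (353/77) − (100/5929)·((353/77) − (41/9))/((100/5929) − (−20/81)) = 14513/3167.

14513/3167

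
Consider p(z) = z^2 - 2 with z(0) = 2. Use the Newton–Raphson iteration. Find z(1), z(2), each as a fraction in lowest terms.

p'(z) = 2z.
p(2) = 2, p'(2) = 4, so z(1) = 2 - 2/4 = 3/2.
p(3/2) = 1/4, p'(3/2) = 3, so z(2) = (3/2) - (1/4)/3 = 17/12.

z(1) = 3/2, z(2) = 17/12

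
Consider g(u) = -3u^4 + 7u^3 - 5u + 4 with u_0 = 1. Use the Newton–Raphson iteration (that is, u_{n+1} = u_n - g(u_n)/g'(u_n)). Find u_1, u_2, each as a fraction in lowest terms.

g'(u) = -12u^3 + 21u^2 - 5.
g(1) = 3, g'(1) = 4, so u_1 = 1 - 3/4 = 1/4.
g(1/4) = 729/256, g'(1/4) = -31/8, so u_2 = (1/4) - (729/256)/(-31/8) = 977/992.

u_1 = 1/4, u_2 = 977/992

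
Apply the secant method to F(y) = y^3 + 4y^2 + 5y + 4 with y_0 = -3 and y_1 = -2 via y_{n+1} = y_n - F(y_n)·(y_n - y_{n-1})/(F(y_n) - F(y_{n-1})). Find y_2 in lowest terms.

-5/2

F(-3) = -2, F(-2) = 2. y_2 = (-2) - 2·((-2) - (-3))/(2 - (-2)) = -5/2.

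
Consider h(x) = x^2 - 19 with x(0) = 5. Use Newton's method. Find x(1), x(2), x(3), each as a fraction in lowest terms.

h'(x) = 2x.
h(5) = 6, h'(5) = 10, so x(1) = 5 - 6/10 = 22/5.
h(22/5) = 9/25, h'(22/5) = 44/5, so x(2) = (22/5) - (9/25)/(44/5) = 959/220.
h(959/220) = 81/48400, h'(959/220) = 959/110, so x(3) = (959/220) - (81/48400)/(959/110) = 1839281/421960.

x(1) = 22/5, x(2) = 959/220, x(3) = 1839281/421960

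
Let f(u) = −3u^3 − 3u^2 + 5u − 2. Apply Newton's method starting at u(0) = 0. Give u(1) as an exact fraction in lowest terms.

2/5

f'(u) = −9u^2 − 6u + 5.
f(0) = −2, f'(0) = 5, so u(1) = 0 − (−2)/5 = 2/5.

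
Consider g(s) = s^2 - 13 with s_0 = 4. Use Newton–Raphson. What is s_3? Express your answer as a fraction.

g'(s) = 2s.
g(4) = 3, g'(4) = 8, so s_1 = 4 - 3/8 = 29/8.
g(29/8) = 9/64, g'(29/8) = 29/4, so s_2 = (29/8) - (9/64)/(29/4) = 1673/464.
g(1673/464) = 81/215296, g'(1673/464) = 1673/232, so s_3 = (1673/464) - (81/215296)/(1673/232) = 5597777/1552544.

5597777/1552544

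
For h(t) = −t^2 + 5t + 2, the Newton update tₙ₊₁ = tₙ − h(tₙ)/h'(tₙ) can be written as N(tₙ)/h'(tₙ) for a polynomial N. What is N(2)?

h'(t) = −2t + 5.
N(t) = t·h'(t) − h(t) = t·(−2t + 5) − (−t^2 + 5t + 2) = −t^2 − 2.
N(2) = −6.

−6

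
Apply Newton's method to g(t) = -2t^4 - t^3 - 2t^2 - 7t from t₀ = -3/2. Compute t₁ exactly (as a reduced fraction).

-225/154

g'(t) = -8t^3 - 3t^2 - 4t - 7.
g(-3/2) = -3/4, g'(-3/2) = 77/4, so t₁ = (-3/2) - (-3/4)/(77/4) = -225/154.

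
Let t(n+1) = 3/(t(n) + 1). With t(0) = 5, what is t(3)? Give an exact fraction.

t(1) = 3/(5 + 1) = 1/2.
t(2) = 3/(1/2 + 1) = 2.
t(3) = 3/(2 + 1) = 1.

1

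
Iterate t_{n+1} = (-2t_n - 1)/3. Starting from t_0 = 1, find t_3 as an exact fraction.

t_1 = (-2·1 - 1)/3 = -1.
t_2 = (-2·(-1) - 1)/3 = 1/3.
t_3 = (-2·(1/3) - 1)/3 = -5/9.

-5/9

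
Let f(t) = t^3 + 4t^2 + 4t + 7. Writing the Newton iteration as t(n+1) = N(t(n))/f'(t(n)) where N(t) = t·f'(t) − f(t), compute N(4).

f'(t) = 3t^2 + 8t + 4.
N(t) = t·f'(t) − f(t) = t·(3t^2 + 8t + 4) − (t^3 + 4t^2 + 4t + 7) = 2t^3 + 4t^2 − 7.
N(4) = 185.

185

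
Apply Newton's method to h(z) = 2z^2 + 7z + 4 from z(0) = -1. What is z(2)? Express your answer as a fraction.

-28/39

h'(z) = 4z + 7.
h(-1) = -1, h'(-1) = 3, so z(1) = (-1) - (-1)/3 = -2/3.
h(-2/3) = 2/9, h'(-2/3) = 13/3, so z(2) = (-2/3) - (2/9)/(13/3) = -28/39.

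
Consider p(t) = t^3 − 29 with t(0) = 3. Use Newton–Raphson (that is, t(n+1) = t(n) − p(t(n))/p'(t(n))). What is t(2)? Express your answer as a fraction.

p'(t) = 3t^2.
p(3) = −2, p'(3) = 27, so t(1) = 3 − (−2)/27 = 83/27.
p(83/27) = 980/19683, p'(83/27) = 6889/243, so t(2) = (83/27) − (980/19683)/(6889/243) = 1714381/558009.

1714381/558009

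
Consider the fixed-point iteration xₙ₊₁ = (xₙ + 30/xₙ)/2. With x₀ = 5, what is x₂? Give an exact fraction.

241/44

x₁ = (5 + 30/5)/2 = 11/2.
x₂ = (11/2 + 30/(11/2))/2 = 241/44.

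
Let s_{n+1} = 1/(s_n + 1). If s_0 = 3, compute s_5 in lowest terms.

s_1 = 1/(3 + 1) = 1/4.
s_2 = 1/(1/4 + 1) = 4/5.
s_3 = 1/(4/5 + 1) = 5/9.
s_4 = 1/(5/9 + 1) = 9/14.
s_5 = 1/(9/14 + 1) = 14/23.

14/23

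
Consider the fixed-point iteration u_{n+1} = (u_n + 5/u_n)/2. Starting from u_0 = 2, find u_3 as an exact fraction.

51841/23184

u_1 = (2 + 5/2)/2 = 9/4.
u_2 = (9/4 + 5/(9/4))/2 = 161/72.
u_3 = (161/72 + 5/(161/72))/2 = 51841/23184.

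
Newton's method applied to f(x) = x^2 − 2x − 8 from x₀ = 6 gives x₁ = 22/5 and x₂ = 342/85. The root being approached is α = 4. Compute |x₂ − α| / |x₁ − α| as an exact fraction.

x₁ − α = 22/5 − 4 = 2/5, so |x₁ − α| = 2/5.
x₂ − α = 342/85 − 4 = 2/85, so |x₂ − α| = 2/85.
Ratio = (2/85) / (2/5) = 1/17.

1/17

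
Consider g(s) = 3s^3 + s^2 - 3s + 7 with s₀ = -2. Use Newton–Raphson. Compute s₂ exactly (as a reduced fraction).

g'(s) = 9s^2 + 2s - 3.
g(-2) = -7, g'(-2) = 29, so s₁ = (-2) - (-7)/29 = -51/29.
g(-51/29) = -23128/24389, g'(-51/29) = 17928/841, so s₂ = (-51/29) - (-23128/24389)/(17928/841) = -111400/64989.

-111400/64989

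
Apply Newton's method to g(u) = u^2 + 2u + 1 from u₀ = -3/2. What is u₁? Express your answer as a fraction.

g'(u) = 2u + 2.
g(-3/2) = 1/4, g'(-3/2) = -1, so u₁ = (-3/2) - (1/4)/(-1) = -5/4.

-5/4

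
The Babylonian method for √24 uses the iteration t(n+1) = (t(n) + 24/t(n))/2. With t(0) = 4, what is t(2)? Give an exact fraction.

49/10

t(1) = (4 + 24/4)/2 = 5.
t(2) = (5 + 24/5)/2 = 49/10.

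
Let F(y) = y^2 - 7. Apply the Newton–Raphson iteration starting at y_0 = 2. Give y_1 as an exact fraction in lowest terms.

F'(y) = 2y.
F(2) = -3, F'(2) = 4, so y_1 = 2 - (-3)/4 = 11/4.

11/4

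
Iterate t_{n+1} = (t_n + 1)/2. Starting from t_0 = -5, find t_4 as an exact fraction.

5/8

t_1 = ((-5) + 1)/2 = -2.
t_2 = ((-2) + 1)/2 = -1/2.
t_3 = ((-1/2) + 1)/2 = 1/4.
t_4 = ((1/4) + 1)/2 = 5/8.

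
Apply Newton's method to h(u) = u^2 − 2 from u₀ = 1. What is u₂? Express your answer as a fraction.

h'(u) = 2u.
h(1) = −1, h'(1) = 2, so u₁ = 1 − (−1)/2 = 3/2.
h(3/2) = 1/4, h'(3/2) = 3, so u₂ = (3/2) − (1/4)/3 = 17/12.

17/12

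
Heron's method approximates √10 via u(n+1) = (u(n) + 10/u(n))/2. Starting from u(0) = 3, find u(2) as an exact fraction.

u(1) = (3 + 10/3)/2 = 19/6.
u(2) = (19/6 + 10/(19/6))/2 = 721/228.

721/228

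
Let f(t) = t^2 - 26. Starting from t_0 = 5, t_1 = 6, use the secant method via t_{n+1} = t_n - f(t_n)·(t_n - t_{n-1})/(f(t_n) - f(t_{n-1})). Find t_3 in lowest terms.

f(5) = -1, f(6) = 10. t_2 = 6 - 10·(6 - 5)/(10 - (-1)) = 56/11.
f(6) = 10, f(56/11) = -10/121. t_3 = (56/11) - (-10/121)·((56/11) - 6)/((-10/121) - 10) = 311/61.

311/61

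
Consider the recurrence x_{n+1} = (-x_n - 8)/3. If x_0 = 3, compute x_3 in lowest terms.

-59/27

x_1 = (-3 - 8)/3 = -11/3.
x_2 = (-(-11/3) - 8)/3 = -13/9.
x_3 = (-(-13/9) - 8)/3 = -59/27.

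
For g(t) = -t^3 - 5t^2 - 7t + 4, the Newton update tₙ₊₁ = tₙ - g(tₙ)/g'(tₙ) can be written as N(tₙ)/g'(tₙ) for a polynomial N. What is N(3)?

g'(t) = -3t^2 - 10t - 7.
N(t) = t·g'(t) - g(t) = t·(-3t^2 - 10t - 7) - (-t^3 - 5t^2 - 7t + 4) = -2t^3 - 5t^2 - 4.
N(3) = -103.

-103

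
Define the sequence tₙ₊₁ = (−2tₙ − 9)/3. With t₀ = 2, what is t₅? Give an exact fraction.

t₁ = (−2·2 − 9)/3 = −13/3.
t₂ = (−2·(−13/3) − 9)/3 = −1/9.
t₃ = (−2·(−1/9) − 9)/3 = −79/27.
t₄ = (−2·(−79/27) − 9)/3 = −85/81.
t₅ = (−2·(−85/81) − 9)/3 = −559/243.

−559/243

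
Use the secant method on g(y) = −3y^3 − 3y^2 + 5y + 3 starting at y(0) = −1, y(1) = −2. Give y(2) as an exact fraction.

g(−1) = −2, g(−2) = 5. y(2) = (−2) − 5·((−2) − (−1))/(5 − (−2)) = −9/7.

−9/7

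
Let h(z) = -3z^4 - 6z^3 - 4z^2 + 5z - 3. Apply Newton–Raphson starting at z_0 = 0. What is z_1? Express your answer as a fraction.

h'(z) = -12z^3 - 18z^2 - 8z + 5.
h(0) = -3, h'(0) = 5, so z_1 = 0 - (-3)/5 = 3/5.

3/5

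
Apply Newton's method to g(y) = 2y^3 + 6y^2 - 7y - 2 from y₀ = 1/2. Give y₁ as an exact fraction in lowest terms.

g'(y) = 6y^2 + 12y - 7.
g(1/2) = -15/4, g'(1/2) = 1/2, so y₁ = (1/2) - (-15/4)/(1/2) = 8.

8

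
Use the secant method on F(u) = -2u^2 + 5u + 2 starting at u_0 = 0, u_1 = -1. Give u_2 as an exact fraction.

-2/7

F(0) = 2, F(-1) = -5. u_2 = (-1) - (-5)·((-1) - 0)/((-5) - 2) = -2/7.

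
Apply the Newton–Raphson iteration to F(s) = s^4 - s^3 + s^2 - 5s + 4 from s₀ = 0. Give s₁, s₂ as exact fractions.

s₁ = 4/5, s₂ = 1972/2045

F'(s) = 4s^3 - 3s^2 + 2s - 5.
F(0) = 4, F'(0) = -5, so s₁ = 0 - 4/(-5) = 4/5.
F(4/5) = 336/625, F'(4/5) = -409/125, so s₂ = (4/5) - (336/625)/(-409/125) = 1972/2045.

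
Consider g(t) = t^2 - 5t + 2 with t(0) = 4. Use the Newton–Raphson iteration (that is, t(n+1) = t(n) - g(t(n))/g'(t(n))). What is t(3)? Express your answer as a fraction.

28642/6279

g'(t) = 2t - 5.
g(4) = -2, g'(4) = 3, so t(1) = 4 - (-2)/3 = 14/3.
g(14/3) = 4/9, g'(14/3) = 13/3, so t(2) = (14/3) - (4/9)/(13/3) = 178/39.
g(178/39) = 16/1521, g'(178/39) = 161/39, so t(3) = (178/39) - (16/1521)/(161/39) = 28642/6279.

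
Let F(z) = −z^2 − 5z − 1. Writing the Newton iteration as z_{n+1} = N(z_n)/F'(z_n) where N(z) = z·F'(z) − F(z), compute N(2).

−3

F'(z) = −2z − 5.
N(z) = z·F'(z) − F(z) = z·(−2z − 5) − (−z^2 − 5z − 1) = −z^2 + 1.
N(2) = −3.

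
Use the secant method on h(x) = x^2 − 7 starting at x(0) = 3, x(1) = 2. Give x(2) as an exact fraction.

13/5

h(3) = 2, h(2) = −3. x(2) = 2 − (−3)·(2 − 3)/((−3) − 2) = 13/5.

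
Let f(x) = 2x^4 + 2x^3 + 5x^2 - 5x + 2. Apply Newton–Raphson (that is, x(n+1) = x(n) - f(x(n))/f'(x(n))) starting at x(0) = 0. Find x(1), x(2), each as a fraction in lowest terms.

f'(x) = 8x^3 + 6x^2 + 10x - 5.
f(0) = 2, f'(0) = -5, so x(1) = 0 - 2/(-5) = 2/5.
f(2/5) = 612/625, f'(2/5) = 59/125, so x(2) = (2/5) - (612/625)/(59/125) = -494/295.

x(1) = 2/5, x(2) = -494/295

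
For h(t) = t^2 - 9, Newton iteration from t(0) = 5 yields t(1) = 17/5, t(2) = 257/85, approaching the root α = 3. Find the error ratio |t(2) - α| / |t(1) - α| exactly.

1/17

t(1) - α = 17/5 - 3 = 2/5, so |t(1) - α| = 2/5.
t(2) - α = 257/85 - 3 = 2/85, so |t(2) - α| = 2/85.
Ratio = (2/85) / (2/5) = 1/17.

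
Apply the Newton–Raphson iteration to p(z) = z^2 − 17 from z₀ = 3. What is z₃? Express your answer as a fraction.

p'(z) = 2z.
p(3) = −8, p'(3) = 6, so z₁ = 3 − (−8)/6 = 13/3.
p(13/3) = 16/9, p'(13/3) = 26/3, so z₂ = (13/3) − (16/9)/(26/3) = 161/39.
p(161/39) = 64/1521, p'(161/39) = 322/39, so z₃ = (161/39) − (64/1521)/(322/39) = 25889/6279.

25889/6279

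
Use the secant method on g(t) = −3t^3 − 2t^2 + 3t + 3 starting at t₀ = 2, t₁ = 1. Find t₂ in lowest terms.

25/24

g(2) = −23, g(1) = 1. t₂ = 1 − 1·(1 − 2)/(1 − (−23)) = 25/24.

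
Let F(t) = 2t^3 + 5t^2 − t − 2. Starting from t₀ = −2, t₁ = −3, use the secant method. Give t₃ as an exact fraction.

−339/137

F(−2) = 4, F(−3) = −8. t₂ = (−3) − (−8)·((−3) − (−2))/((−8) − 4) = −7/3.
F(−3) = −8, F(−7/3) = 58/27. t₃ = (−7/3) − (58/27)·((−7/3) − (−3))/((58/27) − (−8)) = −339/137.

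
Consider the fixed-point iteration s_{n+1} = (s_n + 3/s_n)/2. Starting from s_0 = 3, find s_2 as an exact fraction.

s_1 = (3 + 3/3)/2 = 2.
s_2 = (2 + 3/2)/2 = 7/4.

7/4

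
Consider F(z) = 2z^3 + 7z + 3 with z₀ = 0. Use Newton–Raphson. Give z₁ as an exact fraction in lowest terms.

−3/7

F'(z) = 6z^2 + 7.
F(0) = 3, F'(0) = 7, so z₁ = 0 − 3/7 = −3/7.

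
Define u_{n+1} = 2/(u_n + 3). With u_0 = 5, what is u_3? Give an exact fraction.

26/47

u_1 = 2/(5 + 3) = 1/4.
u_2 = 2/(1/4 + 3) = 8/13.
u_3 = 2/(8/13 + 3) = 26/47.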